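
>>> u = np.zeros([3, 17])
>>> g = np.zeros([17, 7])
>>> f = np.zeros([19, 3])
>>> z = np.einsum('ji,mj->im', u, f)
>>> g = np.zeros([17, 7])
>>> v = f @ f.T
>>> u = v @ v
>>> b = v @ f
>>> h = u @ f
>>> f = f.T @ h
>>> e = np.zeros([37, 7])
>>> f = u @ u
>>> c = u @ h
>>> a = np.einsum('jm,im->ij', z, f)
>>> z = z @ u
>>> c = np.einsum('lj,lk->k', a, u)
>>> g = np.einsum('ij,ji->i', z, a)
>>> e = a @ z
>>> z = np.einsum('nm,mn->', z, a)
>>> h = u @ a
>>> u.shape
(19, 19)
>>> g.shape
(17,)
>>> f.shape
(19, 19)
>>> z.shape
()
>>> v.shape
(19, 19)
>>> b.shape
(19, 3)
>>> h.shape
(19, 17)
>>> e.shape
(19, 19)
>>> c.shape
(19,)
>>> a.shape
(19, 17)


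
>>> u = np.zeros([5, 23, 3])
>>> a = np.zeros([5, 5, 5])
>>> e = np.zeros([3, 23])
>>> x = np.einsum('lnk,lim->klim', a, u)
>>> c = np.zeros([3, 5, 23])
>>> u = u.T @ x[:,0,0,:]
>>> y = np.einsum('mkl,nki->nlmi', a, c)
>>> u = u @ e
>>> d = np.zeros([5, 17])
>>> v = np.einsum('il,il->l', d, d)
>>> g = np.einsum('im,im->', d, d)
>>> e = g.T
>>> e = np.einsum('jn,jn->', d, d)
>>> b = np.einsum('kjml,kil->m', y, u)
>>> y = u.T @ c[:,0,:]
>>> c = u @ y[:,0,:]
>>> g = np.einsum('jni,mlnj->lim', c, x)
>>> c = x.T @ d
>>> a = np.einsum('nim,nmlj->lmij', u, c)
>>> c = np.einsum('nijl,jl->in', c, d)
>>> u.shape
(3, 23, 23)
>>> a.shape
(5, 23, 23, 17)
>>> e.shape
()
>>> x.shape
(5, 5, 23, 3)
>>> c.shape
(23, 3)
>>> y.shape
(23, 23, 23)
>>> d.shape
(5, 17)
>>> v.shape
(17,)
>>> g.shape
(5, 23, 5)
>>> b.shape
(5,)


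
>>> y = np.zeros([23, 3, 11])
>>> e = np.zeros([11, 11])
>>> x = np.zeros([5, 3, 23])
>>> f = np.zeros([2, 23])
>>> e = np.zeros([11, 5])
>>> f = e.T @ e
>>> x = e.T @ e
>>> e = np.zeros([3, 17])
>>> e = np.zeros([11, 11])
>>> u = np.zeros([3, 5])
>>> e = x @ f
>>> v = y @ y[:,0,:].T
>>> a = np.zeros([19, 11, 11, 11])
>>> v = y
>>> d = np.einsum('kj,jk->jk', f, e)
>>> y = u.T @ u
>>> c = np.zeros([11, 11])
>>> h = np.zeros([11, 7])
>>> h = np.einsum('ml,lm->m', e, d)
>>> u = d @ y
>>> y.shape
(5, 5)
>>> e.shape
(5, 5)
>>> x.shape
(5, 5)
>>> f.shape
(5, 5)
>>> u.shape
(5, 5)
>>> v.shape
(23, 3, 11)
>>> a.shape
(19, 11, 11, 11)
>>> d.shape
(5, 5)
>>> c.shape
(11, 11)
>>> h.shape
(5,)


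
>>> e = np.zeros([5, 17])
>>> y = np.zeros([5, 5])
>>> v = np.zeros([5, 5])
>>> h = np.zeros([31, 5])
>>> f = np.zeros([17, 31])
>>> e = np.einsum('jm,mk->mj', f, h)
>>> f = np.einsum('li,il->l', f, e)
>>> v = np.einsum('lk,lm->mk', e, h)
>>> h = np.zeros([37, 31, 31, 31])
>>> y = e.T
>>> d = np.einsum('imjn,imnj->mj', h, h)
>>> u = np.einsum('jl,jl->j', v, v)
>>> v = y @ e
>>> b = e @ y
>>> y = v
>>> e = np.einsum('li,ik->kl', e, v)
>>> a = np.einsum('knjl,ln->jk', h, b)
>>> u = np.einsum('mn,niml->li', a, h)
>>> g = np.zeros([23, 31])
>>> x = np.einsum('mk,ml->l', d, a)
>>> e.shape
(17, 31)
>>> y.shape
(17, 17)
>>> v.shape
(17, 17)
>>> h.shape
(37, 31, 31, 31)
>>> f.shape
(17,)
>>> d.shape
(31, 31)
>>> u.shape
(31, 31)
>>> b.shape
(31, 31)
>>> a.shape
(31, 37)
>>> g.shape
(23, 31)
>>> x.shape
(37,)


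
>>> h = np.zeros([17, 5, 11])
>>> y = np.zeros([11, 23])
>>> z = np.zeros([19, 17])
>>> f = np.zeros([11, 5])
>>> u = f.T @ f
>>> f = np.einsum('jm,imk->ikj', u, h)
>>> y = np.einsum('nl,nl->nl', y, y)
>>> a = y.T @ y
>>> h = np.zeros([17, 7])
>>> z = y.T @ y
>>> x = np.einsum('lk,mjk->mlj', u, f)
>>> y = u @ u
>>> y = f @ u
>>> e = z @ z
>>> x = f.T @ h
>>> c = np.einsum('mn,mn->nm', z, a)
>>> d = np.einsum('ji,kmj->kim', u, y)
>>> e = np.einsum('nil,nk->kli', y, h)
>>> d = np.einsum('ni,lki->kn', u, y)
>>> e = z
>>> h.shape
(17, 7)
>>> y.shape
(17, 11, 5)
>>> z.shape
(23, 23)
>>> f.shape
(17, 11, 5)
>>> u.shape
(5, 5)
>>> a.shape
(23, 23)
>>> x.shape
(5, 11, 7)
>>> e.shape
(23, 23)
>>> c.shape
(23, 23)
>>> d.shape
(11, 5)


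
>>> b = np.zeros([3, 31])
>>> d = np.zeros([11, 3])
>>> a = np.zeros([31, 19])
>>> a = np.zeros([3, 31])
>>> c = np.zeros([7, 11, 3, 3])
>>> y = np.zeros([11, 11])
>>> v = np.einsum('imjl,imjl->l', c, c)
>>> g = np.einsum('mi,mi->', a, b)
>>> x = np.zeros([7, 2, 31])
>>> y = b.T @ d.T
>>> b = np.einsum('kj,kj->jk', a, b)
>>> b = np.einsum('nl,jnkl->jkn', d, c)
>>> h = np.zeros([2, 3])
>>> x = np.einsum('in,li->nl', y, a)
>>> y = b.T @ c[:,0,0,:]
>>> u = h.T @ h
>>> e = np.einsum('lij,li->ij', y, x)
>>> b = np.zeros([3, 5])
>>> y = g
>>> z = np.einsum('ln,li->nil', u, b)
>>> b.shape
(3, 5)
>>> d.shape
(11, 3)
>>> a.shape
(3, 31)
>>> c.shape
(7, 11, 3, 3)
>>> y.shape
()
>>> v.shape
(3,)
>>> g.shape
()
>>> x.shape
(11, 3)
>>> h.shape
(2, 3)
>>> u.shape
(3, 3)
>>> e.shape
(3, 3)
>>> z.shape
(3, 5, 3)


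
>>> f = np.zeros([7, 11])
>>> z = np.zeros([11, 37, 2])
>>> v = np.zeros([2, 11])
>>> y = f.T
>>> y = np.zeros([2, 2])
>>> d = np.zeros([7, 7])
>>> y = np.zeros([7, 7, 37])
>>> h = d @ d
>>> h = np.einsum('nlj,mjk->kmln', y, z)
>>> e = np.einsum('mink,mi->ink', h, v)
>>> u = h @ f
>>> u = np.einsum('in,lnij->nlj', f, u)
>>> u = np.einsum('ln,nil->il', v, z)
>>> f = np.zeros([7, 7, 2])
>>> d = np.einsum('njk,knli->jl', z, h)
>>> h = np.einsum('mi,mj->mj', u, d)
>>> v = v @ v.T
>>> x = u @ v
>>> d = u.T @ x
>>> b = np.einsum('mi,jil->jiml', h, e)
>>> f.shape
(7, 7, 2)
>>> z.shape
(11, 37, 2)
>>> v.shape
(2, 2)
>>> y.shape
(7, 7, 37)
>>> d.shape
(2, 2)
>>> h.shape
(37, 7)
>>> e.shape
(11, 7, 7)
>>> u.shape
(37, 2)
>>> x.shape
(37, 2)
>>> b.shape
(11, 7, 37, 7)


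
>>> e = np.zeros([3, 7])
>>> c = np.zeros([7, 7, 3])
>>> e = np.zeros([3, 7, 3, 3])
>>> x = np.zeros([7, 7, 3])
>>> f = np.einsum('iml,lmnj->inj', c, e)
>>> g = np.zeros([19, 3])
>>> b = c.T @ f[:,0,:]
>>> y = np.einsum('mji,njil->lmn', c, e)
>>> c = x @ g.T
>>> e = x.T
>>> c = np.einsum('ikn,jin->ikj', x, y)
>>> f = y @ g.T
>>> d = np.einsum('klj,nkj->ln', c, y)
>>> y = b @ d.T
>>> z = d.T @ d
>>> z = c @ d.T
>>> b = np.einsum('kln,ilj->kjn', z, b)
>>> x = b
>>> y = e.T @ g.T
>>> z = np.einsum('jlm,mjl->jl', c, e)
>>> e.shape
(3, 7, 7)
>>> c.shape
(7, 7, 3)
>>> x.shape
(7, 3, 7)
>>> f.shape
(3, 7, 19)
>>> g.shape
(19, 3)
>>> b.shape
(7, 3, 7)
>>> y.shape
(7, 7, 19)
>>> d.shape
(7, 3)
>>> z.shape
(7, 7)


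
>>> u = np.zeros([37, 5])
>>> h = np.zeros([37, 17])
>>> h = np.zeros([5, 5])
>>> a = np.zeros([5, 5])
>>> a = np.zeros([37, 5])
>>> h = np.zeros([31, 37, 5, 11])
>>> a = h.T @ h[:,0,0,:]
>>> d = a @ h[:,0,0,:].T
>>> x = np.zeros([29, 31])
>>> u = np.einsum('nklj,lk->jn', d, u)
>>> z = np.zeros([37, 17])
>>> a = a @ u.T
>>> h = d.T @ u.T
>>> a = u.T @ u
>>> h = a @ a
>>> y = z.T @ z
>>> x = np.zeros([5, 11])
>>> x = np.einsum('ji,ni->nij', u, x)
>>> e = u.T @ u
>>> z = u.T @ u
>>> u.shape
(31, 11)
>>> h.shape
(11, 11)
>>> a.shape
(11, 11)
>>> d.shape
(11, 5, 37, 31)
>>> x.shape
(5, 11, 31)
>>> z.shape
(11, 11)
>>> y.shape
(17, 17)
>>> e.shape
(11, 11)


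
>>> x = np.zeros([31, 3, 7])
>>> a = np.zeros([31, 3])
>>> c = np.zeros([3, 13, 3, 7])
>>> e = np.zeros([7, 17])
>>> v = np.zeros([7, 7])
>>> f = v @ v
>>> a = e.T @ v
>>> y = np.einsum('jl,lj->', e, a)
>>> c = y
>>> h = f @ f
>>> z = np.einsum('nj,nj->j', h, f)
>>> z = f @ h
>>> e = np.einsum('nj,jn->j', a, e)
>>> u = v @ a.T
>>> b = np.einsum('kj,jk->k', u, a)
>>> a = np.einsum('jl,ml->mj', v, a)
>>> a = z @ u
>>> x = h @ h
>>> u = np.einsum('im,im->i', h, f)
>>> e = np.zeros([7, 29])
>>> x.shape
(7, 7)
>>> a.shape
(7, 17)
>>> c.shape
()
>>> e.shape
(7, 29)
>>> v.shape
(7, 7)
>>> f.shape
(7, 7)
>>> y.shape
()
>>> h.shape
(7, 7)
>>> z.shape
(7, 7)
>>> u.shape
(7,)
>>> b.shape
(7,)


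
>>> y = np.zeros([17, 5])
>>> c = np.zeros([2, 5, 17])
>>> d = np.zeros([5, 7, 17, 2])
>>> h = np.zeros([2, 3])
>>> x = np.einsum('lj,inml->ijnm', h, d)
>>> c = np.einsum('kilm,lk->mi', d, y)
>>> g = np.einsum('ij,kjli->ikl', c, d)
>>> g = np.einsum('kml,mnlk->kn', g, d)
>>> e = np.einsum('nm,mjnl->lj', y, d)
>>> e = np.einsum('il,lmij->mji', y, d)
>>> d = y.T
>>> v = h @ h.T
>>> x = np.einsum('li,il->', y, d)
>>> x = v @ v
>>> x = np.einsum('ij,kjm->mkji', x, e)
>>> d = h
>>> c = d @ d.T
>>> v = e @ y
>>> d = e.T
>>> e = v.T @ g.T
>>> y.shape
(17, 5)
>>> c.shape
(2, 2)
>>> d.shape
(17, 2, 7)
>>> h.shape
(2, 3)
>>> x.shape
(17, 7, 2, 2)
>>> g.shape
(2, 7)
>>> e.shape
(5, 2, 2)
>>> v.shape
(7, 2, 5)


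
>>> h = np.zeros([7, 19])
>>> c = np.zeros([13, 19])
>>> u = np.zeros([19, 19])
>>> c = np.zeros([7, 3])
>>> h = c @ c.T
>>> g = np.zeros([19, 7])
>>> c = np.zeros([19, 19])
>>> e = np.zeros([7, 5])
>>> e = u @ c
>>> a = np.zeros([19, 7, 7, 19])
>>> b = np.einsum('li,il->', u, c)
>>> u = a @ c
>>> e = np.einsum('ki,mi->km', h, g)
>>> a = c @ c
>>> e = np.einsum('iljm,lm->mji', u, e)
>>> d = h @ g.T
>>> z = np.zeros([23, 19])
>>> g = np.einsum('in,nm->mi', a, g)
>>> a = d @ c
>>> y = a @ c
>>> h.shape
(7, 7)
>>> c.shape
(19, 19)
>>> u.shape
(19, 7, 7, 19)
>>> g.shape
(7, 19)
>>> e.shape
(19, 7, 19)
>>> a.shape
(7, 19)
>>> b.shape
()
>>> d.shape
(7, 19)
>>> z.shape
(23, 19)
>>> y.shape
(7, 19)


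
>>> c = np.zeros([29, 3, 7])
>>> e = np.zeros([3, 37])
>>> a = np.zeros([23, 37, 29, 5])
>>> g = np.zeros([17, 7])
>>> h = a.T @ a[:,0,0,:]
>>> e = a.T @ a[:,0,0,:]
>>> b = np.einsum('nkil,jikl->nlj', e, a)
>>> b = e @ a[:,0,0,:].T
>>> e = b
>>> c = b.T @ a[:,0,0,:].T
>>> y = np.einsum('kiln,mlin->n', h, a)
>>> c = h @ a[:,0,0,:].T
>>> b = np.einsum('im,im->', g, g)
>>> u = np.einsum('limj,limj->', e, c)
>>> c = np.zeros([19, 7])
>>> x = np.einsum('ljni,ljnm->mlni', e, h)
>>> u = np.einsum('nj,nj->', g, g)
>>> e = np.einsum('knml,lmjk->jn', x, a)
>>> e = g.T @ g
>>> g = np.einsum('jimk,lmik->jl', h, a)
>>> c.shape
(19, 7)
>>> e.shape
(7, 7)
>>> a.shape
(23, 37, 29, 5)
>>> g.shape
(5, 23)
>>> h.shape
(5, 29, 37, 5)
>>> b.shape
()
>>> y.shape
(5,)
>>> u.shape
()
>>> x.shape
(5, 5, 37, 23)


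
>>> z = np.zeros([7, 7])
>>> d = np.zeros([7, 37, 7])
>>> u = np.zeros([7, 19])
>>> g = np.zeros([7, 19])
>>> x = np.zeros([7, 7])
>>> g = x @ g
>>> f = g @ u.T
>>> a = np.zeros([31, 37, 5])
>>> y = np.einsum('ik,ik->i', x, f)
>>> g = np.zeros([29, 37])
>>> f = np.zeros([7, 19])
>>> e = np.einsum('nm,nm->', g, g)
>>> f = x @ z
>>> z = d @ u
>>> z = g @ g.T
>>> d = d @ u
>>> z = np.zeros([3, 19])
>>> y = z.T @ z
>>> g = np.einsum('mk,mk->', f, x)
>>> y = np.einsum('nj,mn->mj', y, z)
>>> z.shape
(3, 19)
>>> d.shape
(7, 37, 19)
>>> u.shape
(7, 19)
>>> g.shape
()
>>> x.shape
(7, 7)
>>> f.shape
(7, 7)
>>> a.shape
(31, 37, 5)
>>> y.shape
(3, 19)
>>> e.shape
()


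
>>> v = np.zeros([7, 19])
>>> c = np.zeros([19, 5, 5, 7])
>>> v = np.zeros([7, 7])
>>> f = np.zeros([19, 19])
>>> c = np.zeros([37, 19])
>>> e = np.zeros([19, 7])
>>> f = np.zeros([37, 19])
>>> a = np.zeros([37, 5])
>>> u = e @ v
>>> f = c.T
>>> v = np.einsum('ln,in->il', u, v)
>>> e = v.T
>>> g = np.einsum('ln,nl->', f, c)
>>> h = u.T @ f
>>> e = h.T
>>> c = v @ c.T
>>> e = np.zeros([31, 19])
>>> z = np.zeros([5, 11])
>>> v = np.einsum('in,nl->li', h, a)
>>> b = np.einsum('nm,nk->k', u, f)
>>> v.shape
(5, 7)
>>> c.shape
(7, 37)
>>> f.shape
(19, 37)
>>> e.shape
(31, 19)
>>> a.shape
(37, 5)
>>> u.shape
(19, 7)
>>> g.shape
()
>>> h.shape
(7, 37)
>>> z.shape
(5, 11)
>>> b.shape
(37,)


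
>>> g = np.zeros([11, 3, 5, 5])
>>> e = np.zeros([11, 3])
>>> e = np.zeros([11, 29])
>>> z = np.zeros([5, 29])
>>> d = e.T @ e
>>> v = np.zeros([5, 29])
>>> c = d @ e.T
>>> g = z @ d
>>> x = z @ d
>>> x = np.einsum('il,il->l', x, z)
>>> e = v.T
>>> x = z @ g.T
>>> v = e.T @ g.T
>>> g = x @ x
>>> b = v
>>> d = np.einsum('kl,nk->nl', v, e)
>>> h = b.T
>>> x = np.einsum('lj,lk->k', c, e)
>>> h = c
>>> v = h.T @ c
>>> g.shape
(5, 5)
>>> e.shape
(29, 5)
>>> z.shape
(5, 29)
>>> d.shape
(29, 5)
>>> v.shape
(11, 11)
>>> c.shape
(29, 11)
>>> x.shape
(5,)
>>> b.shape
(5, 5)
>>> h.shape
(29, 11)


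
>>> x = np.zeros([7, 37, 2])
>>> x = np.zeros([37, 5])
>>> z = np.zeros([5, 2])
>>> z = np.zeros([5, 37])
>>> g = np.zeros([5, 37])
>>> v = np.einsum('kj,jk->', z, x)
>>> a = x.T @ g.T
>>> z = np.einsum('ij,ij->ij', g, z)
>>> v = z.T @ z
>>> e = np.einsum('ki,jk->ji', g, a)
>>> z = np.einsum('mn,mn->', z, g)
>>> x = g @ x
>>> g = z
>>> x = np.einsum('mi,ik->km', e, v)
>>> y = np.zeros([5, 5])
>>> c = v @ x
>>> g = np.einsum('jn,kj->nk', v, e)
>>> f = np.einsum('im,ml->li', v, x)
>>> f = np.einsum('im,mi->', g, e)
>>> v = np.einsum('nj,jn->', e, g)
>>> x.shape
(37, 5)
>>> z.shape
()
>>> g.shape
(37, 5)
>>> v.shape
()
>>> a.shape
(5, 5)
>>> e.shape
(5, 37)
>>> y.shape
(5, 5)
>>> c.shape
(37, 5)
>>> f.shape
()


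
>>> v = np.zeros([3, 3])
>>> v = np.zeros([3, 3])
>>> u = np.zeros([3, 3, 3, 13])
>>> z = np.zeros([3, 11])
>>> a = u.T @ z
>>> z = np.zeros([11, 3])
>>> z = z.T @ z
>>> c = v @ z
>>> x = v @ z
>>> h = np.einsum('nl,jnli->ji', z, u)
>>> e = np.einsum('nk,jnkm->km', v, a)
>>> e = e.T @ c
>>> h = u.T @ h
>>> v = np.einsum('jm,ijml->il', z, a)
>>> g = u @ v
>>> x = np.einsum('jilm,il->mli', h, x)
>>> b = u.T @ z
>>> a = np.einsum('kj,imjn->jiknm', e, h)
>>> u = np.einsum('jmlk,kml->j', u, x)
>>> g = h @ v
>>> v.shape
(13, 11)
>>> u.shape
(3,)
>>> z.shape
(3, 3)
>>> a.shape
(3, 13, 11, 13, 3)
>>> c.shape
(3, 3)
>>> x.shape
(13, 3, 3)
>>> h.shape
(13, 3, 3, 13)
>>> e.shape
(11, 3)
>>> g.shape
(13, 3, 3, 11)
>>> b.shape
(13, 3, 3, 3)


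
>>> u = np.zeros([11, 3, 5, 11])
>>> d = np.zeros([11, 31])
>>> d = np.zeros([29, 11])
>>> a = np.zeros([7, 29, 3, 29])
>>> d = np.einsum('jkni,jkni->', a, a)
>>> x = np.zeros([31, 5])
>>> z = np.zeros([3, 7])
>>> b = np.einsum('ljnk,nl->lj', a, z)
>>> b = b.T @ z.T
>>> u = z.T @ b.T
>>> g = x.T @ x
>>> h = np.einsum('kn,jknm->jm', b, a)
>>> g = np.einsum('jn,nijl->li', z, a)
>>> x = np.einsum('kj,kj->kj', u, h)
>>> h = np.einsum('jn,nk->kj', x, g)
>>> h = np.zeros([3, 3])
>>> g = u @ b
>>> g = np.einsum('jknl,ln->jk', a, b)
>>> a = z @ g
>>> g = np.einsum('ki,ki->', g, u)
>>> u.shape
(7, 29)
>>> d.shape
()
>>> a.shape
(3, 29)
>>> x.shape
(7, 29)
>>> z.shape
(3, 7)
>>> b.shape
(29, 3)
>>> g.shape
()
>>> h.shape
(3, 3)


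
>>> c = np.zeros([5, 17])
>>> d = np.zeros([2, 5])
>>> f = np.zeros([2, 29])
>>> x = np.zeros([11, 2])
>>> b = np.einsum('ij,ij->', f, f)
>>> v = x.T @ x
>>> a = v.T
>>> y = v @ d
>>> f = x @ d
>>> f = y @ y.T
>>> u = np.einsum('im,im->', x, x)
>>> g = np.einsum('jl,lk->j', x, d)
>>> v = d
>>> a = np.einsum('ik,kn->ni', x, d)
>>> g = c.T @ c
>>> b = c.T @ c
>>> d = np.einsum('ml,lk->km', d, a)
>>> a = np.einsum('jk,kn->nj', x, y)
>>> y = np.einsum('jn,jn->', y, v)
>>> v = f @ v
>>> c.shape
(5, 17)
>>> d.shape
(11, 2)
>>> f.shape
(2, 2)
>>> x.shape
(11, 2)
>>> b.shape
(17, 17)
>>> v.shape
(2, 5)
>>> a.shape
(5, 11)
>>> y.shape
()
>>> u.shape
()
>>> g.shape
(17, 17)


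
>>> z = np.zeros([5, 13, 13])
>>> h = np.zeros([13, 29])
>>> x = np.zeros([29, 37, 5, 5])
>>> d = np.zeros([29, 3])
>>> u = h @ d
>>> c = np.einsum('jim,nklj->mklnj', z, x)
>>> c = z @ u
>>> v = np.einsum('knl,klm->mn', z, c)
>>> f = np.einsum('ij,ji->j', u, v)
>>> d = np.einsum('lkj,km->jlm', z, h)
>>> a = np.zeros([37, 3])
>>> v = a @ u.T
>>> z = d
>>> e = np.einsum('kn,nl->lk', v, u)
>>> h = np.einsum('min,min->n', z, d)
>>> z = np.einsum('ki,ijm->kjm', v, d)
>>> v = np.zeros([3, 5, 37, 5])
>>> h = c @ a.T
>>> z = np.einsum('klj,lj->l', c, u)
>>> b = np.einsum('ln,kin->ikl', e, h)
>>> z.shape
(13,)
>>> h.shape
(5, 13, 37)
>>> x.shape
(29, 37, 5, 5)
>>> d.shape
(13, 5, 29)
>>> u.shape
(13, 3)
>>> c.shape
(5, 13, 3)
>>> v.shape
(3, 5, 37, 5)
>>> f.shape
(3,)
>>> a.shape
(37, 3)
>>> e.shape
(3, 37)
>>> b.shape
(13, 5, 3)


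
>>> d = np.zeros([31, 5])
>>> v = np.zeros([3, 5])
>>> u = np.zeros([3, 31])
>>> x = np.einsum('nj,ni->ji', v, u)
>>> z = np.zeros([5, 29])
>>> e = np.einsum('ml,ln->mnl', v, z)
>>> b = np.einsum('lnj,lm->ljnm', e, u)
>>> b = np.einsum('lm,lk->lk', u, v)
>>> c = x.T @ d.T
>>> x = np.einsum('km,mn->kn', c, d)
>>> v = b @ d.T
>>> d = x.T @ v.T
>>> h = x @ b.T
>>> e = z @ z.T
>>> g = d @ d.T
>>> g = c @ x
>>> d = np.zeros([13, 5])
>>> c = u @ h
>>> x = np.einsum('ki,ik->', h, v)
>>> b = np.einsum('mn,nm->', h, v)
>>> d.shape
(13, 5)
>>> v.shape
(3, 31)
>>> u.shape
(3, 31)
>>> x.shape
()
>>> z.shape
(5, 29)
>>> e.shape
(5, 5)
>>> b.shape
()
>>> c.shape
(3, 3)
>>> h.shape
(31, 3)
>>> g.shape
(31, 5)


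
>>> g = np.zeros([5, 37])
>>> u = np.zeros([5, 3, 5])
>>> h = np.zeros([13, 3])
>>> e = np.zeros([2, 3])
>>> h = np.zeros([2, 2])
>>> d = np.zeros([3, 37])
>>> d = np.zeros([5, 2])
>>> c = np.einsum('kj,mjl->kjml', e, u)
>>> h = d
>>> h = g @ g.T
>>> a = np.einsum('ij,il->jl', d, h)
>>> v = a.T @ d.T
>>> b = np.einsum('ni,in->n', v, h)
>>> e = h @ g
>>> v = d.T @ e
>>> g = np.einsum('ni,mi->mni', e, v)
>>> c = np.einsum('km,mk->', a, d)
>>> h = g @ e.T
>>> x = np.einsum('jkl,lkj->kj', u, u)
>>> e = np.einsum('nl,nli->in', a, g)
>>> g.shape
(2, 5, 37)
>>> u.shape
(5, 3, 5)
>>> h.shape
(2, 5, 5)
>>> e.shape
(37, 2)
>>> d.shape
(5, 2)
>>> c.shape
()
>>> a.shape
(2, 5)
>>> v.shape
(2, 37)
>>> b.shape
(5,)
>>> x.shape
(3, 5)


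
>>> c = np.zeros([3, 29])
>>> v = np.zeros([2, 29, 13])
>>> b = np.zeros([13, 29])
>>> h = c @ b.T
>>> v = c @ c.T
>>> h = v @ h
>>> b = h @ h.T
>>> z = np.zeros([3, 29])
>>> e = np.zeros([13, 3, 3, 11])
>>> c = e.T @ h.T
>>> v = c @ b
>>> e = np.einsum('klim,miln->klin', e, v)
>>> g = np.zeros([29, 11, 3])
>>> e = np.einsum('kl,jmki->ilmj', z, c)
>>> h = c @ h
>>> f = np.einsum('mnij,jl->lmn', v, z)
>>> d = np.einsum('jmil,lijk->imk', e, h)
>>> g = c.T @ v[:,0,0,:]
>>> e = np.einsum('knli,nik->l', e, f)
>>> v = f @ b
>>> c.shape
(11, 3, 3, 3)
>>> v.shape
(29, 11, 3)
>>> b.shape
(3, 3)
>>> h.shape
(11, 3, 3, 13)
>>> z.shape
(3, 29)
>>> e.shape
(3,)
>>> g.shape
(3, 3, 3, 3)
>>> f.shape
(29, 11, 3)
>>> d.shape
(3, 29, 13)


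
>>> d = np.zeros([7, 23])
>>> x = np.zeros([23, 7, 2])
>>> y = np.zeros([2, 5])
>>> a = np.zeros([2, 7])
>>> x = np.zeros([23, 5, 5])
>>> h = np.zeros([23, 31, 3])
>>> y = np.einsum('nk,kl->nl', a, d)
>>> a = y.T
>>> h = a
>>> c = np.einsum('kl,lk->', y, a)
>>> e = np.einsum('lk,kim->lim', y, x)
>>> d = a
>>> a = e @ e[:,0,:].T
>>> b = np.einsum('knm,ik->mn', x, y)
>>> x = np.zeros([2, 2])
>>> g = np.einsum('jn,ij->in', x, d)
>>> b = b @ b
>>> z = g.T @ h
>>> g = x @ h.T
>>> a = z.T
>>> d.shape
(23, 2)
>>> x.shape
(2, 2)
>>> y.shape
(2, 23)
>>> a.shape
(2, 2)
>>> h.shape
(23, 2)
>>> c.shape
()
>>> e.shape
(2, 5, 5)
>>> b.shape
(5, 5)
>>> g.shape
(2, 23)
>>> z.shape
(2, 2)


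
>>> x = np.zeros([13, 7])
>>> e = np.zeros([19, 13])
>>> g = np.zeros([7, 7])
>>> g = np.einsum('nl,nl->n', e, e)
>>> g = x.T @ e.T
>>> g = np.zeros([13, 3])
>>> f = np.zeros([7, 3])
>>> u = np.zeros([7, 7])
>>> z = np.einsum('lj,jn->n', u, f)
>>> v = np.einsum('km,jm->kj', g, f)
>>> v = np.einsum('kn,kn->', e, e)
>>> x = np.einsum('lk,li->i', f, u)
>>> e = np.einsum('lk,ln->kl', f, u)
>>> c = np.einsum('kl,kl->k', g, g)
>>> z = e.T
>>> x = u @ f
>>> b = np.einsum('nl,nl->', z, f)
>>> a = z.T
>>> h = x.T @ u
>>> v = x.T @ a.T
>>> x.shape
(7, 3)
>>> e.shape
(3, 7)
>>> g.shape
(13, 3)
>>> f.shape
(7, 3)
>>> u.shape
(7, 7)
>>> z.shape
(7, 3)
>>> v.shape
(3, 3)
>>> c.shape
(13,)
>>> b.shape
()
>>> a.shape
(3, 7)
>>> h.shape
(3, 7)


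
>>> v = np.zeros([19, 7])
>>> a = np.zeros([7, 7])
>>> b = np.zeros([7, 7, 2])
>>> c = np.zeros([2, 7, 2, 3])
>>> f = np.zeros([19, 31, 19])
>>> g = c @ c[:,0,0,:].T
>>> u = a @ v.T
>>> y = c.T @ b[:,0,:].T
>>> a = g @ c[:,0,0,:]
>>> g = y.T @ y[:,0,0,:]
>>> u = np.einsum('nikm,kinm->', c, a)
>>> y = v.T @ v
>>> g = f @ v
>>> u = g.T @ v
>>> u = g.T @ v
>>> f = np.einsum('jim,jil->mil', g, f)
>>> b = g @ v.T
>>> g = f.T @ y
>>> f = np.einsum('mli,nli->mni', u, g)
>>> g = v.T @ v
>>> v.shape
(19, 7)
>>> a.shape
(2, 7, 2, 3)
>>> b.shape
(19, 31, 19)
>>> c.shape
(2, 7, 2, 3)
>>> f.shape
(7, 19, 7)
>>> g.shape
(7, 7)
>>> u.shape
(7, 31, 7)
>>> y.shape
(7, 7)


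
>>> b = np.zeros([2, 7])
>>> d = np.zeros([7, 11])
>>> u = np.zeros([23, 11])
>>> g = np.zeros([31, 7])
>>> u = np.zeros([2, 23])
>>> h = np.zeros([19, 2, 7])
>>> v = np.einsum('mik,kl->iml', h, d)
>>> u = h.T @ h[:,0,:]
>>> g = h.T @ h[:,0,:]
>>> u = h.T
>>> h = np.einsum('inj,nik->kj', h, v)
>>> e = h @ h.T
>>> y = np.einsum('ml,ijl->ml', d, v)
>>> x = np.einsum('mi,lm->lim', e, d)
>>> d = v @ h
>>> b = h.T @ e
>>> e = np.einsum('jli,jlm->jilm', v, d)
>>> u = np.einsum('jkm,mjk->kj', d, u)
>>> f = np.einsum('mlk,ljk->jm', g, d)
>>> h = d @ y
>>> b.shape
(7, 11)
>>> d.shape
(2, 19, 7)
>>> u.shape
(19, 2)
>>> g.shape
(7, 2, 7)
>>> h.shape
(2, 19, 11)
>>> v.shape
(2, 19, 11)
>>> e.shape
(2, 11, 19, 7)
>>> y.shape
(7, 11)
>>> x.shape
(7, 11, 11)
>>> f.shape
(19, 7)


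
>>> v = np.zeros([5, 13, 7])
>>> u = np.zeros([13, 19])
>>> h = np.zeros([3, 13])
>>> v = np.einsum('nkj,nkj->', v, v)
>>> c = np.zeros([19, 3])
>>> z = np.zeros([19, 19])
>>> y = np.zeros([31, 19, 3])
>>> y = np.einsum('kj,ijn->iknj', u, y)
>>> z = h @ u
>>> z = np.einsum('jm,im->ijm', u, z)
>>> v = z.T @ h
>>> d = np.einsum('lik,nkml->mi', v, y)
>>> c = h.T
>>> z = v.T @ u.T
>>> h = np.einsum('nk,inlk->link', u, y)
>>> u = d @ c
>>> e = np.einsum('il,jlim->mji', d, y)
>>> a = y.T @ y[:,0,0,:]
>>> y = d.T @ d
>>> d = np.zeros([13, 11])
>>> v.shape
(19, 13, 13)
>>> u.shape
(3, 3)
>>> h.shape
(3, 31, 13, 19)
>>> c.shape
(13, 3)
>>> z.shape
(13, 13, 13)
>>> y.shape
(13, 13)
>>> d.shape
(13, 11)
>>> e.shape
(19, 31, 3)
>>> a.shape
(19, 3, 13, 19)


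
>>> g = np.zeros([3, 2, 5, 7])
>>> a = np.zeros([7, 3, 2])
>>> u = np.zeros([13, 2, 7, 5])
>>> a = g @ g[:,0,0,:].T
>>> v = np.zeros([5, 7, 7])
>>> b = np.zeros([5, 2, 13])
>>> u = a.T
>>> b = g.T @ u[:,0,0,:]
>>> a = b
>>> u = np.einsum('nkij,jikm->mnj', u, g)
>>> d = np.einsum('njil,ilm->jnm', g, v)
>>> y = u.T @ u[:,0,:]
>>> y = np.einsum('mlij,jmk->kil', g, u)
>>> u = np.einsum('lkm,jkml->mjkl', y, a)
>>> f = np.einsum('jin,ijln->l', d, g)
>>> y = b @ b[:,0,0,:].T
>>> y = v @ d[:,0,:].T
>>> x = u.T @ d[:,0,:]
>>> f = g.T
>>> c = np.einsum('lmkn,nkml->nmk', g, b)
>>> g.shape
(3, 2, 5, 7)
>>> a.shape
(7, 5, 2, 3)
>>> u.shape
(2, 7, 5, 3)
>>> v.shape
(5, 7, 7)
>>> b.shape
(7, 5, 2, 3)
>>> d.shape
(2, 3, 7)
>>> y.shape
(5, 7, 2)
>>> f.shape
(7, 5, 2, 3)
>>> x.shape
(3, 5, 7, 7)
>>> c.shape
(7, 2, 5)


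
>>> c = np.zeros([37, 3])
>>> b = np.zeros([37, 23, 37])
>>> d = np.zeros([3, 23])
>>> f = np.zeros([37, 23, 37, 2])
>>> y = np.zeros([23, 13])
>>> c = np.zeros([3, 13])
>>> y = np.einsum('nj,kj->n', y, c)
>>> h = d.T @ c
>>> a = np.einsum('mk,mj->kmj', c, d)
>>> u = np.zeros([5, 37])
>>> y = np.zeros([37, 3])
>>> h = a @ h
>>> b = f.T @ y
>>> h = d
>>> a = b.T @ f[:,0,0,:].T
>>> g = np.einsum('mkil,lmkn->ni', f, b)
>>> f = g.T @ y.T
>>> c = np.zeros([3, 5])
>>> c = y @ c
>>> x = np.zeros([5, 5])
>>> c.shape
(37, 5)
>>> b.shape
(2, 37, 23, 3)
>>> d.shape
(3, 23)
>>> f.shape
(37, 37)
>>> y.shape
(37, 3)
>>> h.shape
(3, 23)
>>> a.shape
(3, 23, 37, 37)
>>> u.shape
(5, 37)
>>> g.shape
(3, 37)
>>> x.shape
(5, 5)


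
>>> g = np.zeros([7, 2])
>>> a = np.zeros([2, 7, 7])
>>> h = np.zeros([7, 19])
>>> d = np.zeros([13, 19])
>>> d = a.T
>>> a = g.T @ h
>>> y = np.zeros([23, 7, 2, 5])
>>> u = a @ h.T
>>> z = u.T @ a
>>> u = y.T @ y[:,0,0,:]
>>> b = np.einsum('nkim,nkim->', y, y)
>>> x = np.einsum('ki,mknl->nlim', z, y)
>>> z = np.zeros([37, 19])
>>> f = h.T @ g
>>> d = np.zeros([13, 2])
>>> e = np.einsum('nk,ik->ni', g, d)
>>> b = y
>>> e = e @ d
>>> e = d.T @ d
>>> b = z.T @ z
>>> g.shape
(7, 2)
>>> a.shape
(2, 19)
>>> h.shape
(7, 19)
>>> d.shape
(13, 2)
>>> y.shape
(23, 7, 2, 5)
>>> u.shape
(5, 2, 7, 5)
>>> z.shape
(37, 19)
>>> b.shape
(19, 19)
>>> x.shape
(2, 5, 19, 23)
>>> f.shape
(19, 2)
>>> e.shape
(2, 2)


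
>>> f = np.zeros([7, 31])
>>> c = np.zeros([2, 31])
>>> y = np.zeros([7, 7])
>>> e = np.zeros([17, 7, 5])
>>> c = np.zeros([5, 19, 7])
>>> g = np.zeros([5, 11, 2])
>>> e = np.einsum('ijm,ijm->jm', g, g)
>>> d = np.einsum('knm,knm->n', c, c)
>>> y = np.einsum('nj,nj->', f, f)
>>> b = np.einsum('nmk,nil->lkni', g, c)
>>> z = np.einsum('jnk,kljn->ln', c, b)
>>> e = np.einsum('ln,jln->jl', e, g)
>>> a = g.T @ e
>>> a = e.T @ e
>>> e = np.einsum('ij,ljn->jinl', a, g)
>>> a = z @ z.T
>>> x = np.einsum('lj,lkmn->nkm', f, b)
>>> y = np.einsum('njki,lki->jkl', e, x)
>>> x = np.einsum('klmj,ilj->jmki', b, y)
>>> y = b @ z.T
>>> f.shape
(7, 31)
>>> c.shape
(5, 19, 7)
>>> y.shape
(7, 2, 5, 2)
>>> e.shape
(11, 11, 2, 5)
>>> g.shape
(5, 11, 2)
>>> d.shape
(19,)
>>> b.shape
(7, 2, 5, 19)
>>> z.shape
(2, 19)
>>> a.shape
(2, 2)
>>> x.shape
(19, 5, 7, 11)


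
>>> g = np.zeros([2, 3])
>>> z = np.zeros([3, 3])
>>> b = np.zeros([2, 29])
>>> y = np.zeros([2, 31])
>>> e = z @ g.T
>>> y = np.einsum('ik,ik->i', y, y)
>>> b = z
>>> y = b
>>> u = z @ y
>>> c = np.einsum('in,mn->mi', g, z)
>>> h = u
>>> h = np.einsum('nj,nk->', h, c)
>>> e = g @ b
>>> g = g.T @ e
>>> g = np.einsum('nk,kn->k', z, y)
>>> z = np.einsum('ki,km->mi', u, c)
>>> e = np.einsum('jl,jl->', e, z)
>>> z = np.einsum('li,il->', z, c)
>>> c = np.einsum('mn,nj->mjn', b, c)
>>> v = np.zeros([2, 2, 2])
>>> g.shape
(3,)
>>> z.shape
()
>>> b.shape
(3, 3)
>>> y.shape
(3, 3)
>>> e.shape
()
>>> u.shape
(3, 3)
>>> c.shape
(3, 2, 3)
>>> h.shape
()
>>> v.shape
(2, 2, 2)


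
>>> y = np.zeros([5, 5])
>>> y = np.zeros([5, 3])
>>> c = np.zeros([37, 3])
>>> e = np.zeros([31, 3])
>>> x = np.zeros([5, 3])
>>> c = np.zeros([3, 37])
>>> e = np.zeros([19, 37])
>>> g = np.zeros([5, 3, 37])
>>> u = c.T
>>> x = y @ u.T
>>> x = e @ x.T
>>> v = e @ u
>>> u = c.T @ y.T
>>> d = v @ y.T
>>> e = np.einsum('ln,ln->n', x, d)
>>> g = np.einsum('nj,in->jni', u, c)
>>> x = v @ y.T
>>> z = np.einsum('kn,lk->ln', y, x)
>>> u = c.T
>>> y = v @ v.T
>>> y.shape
(19, 19)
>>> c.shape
(3, 37)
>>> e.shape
(5,)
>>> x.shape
(19, 5)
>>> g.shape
(5, 37, 3)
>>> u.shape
(37, 3)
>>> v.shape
(19, 3)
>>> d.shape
(19, 5)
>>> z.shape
(19, 3)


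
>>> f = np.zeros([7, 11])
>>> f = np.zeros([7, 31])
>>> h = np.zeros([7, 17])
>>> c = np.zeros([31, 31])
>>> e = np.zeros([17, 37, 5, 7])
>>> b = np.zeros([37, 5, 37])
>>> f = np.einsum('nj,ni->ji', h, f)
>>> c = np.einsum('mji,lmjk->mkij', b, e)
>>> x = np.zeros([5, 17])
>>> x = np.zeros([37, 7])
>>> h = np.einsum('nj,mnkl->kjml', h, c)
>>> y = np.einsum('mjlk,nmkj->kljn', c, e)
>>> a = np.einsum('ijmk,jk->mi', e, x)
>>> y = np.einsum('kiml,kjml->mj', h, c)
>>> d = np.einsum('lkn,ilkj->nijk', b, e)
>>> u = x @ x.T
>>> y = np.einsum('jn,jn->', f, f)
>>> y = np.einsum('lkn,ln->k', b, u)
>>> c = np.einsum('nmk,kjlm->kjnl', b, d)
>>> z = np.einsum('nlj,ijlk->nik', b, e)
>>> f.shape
(17, 31)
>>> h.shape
(37, 17, 37, 5)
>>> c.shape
(37, 17, 37, 7)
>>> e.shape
(17, 37, 5, 7)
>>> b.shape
(37, 5, 37)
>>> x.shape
(37, 7)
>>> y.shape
(5,)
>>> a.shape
(5, 17)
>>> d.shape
(37, 17, 7, 5)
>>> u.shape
(37, 37)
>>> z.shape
(37, 17, 7)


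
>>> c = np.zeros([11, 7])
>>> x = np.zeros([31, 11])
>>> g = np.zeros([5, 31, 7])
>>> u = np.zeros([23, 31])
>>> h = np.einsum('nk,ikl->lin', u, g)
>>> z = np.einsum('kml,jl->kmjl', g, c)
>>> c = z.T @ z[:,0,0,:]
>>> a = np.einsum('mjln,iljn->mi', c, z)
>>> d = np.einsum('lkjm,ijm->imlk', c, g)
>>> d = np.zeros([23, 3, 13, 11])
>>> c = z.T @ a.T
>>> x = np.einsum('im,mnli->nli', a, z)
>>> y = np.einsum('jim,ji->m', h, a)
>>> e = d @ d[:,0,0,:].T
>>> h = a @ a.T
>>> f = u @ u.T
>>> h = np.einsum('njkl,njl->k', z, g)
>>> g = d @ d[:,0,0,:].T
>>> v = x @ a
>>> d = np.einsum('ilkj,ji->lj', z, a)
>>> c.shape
(7, 11, 31, 7)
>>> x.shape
(31, 11, 7)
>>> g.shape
(23, 3, 13, 23)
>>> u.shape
(23, 31)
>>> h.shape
(11,)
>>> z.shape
(5, 31, 11, 7)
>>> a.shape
(7, 5)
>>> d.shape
(31, 7)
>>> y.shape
(23,)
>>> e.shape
(23, 3, 13, 23)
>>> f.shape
(23, 23)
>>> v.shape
(31, 11, 5)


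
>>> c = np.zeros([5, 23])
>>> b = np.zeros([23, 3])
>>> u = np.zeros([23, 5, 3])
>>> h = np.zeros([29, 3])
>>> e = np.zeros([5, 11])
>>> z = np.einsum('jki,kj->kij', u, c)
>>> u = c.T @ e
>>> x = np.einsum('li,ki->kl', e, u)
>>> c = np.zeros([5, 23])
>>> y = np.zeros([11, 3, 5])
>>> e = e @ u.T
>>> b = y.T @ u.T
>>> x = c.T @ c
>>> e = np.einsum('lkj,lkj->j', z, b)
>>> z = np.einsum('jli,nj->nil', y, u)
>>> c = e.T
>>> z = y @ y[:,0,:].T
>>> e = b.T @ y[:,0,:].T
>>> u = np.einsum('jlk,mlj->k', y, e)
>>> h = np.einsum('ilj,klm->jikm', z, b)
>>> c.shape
(23,)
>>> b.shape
(5, 3, 23)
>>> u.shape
(5,)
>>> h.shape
(11, 11, 5, 23)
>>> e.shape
(23, 3, 11)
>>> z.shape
(11, 3, 11)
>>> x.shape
(23, 23)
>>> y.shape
(11, 3, 5)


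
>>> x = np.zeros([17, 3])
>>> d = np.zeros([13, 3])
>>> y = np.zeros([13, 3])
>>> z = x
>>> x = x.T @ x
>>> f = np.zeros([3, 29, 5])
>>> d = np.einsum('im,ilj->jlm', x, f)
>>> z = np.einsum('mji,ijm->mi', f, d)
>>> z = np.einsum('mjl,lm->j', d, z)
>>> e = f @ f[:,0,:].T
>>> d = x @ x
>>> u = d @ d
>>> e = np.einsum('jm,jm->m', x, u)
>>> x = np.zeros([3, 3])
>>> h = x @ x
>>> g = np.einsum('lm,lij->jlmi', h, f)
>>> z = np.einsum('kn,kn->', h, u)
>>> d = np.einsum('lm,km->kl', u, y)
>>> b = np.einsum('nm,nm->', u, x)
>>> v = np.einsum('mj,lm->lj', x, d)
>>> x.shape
(3, 3)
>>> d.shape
(13, 3)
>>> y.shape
(13, 3)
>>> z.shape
()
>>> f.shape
(3, 29, 5)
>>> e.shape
(3,)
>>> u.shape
(3, 3)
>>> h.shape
(3, 3)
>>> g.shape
(5, 3, 3, 29)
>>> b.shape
()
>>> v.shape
(13, 3)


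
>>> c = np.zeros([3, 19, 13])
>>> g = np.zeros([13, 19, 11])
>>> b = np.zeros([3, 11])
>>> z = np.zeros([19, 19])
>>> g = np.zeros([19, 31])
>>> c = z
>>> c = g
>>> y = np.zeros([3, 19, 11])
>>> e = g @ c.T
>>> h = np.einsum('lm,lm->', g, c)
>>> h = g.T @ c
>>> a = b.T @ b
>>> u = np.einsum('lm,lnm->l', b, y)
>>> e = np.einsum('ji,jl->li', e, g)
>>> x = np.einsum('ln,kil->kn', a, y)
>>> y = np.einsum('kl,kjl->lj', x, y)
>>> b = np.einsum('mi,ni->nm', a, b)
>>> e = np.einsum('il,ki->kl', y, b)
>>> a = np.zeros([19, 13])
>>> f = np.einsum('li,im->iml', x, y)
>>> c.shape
(19, 31)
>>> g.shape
(19, 31)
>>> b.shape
(3, 11)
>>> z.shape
(19, 19)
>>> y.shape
(11, 19)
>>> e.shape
(3, 19)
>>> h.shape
(31, 31)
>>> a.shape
(19, 13)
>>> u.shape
(3,)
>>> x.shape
(3, 11)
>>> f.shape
(11, 19, 3)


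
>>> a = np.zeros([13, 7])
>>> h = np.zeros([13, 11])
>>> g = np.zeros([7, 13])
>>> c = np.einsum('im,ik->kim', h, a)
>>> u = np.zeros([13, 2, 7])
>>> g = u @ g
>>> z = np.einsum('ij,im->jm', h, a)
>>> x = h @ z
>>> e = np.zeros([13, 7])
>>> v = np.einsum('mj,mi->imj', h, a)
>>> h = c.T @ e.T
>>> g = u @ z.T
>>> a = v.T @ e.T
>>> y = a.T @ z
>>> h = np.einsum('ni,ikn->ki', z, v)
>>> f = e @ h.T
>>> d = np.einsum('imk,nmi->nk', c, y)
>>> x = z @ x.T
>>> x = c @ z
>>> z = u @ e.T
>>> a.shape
(11, 13, 13)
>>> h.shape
(13, 7)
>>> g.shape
(13, 2, 11)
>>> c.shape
(7, 13, 11)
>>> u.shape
(13, 2, 7)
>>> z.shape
(13, 2, 13)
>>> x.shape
(7, 13, 7)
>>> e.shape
(13, 7)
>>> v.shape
(7, 13, 11)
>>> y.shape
(13, 13, 7)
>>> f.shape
(13, 13)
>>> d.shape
(13, 11)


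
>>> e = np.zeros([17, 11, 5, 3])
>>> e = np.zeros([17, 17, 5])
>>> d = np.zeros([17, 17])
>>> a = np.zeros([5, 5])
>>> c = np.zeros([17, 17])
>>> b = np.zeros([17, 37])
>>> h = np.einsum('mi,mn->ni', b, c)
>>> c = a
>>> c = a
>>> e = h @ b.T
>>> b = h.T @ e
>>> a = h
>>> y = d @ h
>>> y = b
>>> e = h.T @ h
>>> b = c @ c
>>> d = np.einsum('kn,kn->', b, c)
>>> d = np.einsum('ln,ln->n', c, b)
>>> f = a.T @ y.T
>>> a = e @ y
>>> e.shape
(37, 37)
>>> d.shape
(5,)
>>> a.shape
(37, 17)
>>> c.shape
(5, 5)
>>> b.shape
(5, 5)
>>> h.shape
(17, 37)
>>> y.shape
(37, 17)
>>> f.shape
(37, 37)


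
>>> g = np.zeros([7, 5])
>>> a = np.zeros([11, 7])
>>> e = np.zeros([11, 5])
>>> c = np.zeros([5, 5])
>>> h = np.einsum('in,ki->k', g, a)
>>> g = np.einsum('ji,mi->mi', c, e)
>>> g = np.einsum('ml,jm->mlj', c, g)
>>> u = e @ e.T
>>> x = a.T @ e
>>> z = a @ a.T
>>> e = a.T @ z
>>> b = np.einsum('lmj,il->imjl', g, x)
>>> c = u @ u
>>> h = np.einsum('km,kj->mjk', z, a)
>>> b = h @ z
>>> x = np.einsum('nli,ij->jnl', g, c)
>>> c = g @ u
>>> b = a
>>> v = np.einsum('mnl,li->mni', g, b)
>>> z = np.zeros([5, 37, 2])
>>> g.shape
(5, 5, 11)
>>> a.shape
(11, 7)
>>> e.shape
(7, 11)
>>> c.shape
(5, 5, 11)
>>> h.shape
(11, 7, 11)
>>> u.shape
(11, 11)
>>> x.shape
(11, 5, 5)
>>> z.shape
(5, 37, 2)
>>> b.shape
(11, 7)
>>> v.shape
(5, 5, 7)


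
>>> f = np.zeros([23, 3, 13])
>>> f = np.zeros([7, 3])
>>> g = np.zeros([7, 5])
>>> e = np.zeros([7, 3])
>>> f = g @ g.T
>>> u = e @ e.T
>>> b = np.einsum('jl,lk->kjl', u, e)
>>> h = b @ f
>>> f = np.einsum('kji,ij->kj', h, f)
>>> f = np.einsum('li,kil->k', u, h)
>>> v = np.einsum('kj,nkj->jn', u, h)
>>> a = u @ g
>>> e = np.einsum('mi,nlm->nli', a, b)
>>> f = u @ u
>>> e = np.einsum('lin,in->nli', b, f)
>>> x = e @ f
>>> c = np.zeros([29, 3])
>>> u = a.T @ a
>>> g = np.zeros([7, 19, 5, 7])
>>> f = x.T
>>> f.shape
(7, 3, 7)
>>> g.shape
(7, 19, 5, 7)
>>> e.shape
(7, 3, 7)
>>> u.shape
(5, 5)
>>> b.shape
(3, 7, 7)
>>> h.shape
(3, 7, 7)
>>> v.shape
(7, 3)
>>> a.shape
(7, 5)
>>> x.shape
(7, 3, 7)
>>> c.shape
(29, 3)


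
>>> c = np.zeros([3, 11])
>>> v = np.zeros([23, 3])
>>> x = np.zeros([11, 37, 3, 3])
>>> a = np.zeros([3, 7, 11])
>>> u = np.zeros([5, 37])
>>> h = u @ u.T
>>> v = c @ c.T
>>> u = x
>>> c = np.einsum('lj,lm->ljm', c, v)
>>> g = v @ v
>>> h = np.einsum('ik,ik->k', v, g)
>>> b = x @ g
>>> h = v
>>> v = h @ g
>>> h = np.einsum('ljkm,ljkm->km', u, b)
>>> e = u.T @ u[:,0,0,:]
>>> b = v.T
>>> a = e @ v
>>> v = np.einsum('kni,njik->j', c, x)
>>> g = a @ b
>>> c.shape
(3, 11, 3)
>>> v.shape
(37,)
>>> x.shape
(11, 37, 3, 3)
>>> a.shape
(3, 3, 37, 3)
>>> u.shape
(11, 37, 3, 3)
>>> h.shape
(3, 3)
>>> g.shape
(3, 3, 37, 3)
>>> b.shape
(3, 3)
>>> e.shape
(3, 3, 37, 3)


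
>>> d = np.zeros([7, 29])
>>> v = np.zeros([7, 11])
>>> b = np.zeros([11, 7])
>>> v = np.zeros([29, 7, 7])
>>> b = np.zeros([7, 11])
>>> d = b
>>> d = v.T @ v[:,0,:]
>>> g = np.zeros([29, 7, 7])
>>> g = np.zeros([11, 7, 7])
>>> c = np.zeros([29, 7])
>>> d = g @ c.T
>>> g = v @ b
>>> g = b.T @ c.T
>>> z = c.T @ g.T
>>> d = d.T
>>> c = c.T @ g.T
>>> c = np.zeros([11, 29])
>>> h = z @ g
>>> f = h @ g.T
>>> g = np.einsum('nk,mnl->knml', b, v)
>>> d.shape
(29, 7, 11)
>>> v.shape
(29, 7, 7)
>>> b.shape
(7, 11)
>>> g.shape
(11, 7, 29, 7)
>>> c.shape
(11, 29)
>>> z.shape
(7, 11)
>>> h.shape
(7, 29)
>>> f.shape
(7, 11)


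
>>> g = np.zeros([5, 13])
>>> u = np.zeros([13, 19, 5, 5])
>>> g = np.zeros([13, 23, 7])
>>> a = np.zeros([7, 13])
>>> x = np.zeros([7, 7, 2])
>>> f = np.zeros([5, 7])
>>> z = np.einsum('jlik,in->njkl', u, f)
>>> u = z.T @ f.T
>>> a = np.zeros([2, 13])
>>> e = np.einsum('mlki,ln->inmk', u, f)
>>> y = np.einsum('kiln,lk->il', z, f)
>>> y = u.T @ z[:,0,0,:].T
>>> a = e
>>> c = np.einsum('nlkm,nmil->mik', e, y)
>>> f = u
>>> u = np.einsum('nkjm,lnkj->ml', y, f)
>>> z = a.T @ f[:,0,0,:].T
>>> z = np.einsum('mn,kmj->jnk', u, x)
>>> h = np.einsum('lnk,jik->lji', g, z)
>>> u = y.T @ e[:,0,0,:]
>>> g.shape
(13, 23, 7)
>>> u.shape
(7, 5, 13, 13)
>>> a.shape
(5, 7, 19, 13)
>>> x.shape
(7, 7, 2)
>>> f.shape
(19, 5, 13, 5)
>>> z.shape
(2, 19, 7)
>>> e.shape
(5, 7, 19, 13)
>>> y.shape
(5, 13, 5, 7)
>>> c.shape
(13, 5, 19)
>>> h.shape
(13, 2, 19)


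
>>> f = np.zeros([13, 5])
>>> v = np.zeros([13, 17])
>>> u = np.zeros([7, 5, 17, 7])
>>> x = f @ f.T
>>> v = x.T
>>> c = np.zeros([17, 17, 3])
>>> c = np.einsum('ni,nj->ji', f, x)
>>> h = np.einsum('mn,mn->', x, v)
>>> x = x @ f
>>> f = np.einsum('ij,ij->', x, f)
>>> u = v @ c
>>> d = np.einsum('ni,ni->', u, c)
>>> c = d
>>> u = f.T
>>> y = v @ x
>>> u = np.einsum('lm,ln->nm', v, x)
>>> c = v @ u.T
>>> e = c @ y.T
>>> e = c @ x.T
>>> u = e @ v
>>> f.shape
()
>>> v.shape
(13, 13)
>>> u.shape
(13, 13)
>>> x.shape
(13, 5)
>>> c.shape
(13, 5)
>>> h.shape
()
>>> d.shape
()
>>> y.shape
(13, 5)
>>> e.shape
(13, 13)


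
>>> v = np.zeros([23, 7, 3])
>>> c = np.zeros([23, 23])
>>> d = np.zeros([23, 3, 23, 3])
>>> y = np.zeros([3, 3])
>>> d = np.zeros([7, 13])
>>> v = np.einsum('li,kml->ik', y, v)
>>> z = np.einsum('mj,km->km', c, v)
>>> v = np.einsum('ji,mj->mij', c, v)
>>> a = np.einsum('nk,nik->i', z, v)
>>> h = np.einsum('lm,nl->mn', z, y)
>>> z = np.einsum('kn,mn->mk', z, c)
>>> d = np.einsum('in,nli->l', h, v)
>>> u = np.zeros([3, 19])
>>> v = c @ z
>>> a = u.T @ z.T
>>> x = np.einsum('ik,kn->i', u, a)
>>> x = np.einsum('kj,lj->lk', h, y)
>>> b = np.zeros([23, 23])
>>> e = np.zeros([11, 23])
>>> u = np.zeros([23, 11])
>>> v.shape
(23, 3)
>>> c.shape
(23, 23)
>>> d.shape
(23,)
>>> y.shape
(3, 3)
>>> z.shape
(23, 3)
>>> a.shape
(19, 23)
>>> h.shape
(23, 3)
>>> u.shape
(23, 11)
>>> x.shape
(3, 23)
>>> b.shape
(23, 23)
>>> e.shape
(11, 23)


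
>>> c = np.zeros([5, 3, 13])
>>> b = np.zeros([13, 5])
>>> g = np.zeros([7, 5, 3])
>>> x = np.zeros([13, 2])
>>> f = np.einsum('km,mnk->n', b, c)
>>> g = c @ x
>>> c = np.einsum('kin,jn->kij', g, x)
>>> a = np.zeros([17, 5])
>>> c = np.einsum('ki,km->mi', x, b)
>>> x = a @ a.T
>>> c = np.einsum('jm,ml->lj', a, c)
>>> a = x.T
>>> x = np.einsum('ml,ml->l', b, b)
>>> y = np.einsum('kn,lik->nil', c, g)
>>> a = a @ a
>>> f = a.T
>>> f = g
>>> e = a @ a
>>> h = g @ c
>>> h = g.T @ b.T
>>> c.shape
(2, 17)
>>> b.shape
(13, 5)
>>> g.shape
(5, 3, 2)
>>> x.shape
(5,)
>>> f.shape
(5, 3, 2)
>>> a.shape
(17, 17)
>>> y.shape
(17, 3, 5)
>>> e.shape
(17, 17)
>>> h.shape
(2, 3, 13)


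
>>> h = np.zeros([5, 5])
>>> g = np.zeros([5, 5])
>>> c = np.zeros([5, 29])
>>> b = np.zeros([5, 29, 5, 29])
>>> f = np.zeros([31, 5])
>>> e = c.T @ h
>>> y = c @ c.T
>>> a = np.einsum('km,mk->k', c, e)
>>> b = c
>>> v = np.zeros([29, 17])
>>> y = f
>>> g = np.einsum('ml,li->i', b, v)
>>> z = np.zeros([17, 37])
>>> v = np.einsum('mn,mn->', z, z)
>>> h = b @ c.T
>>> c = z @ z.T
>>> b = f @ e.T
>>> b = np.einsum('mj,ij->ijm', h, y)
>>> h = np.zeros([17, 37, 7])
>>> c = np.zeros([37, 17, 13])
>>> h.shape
(17, 37, 7)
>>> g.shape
(17,)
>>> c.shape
(37, 17, 13)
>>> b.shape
(31, 5, 5)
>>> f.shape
(31, 5)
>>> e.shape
(29, 5)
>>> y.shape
(31, 5)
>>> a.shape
(5,)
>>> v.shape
()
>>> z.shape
(17, 37)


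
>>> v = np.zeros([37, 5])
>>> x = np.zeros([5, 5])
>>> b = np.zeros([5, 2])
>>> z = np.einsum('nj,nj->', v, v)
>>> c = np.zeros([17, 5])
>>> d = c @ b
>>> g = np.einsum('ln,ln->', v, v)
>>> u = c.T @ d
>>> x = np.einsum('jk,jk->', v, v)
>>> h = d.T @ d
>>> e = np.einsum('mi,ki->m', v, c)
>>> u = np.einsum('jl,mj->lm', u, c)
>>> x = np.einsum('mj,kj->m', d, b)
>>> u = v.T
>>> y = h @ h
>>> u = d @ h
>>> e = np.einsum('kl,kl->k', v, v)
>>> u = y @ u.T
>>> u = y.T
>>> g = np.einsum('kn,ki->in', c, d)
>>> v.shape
(37, 5)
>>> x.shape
(17,)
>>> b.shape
(5, 2)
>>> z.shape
()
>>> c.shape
(17, 5)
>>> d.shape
(17, 2)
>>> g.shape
(2, 5)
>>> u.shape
(2, 2)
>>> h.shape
(2, 2)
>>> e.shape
(37,)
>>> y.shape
(2, 2)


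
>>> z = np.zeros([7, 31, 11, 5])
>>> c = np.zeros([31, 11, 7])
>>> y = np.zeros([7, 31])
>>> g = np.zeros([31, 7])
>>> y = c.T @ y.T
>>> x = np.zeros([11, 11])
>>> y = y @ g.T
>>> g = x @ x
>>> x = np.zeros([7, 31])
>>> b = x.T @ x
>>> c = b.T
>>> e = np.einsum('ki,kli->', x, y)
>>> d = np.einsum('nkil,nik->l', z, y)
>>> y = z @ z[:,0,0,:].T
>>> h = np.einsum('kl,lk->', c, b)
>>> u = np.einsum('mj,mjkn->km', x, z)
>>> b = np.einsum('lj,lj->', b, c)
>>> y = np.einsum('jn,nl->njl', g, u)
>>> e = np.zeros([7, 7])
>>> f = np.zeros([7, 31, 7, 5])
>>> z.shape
(7, 31, 11, 5)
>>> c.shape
(31, 31)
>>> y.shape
(11, 11, 7)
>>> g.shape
(11, 11)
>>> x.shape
(7, 31)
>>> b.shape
()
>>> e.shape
(7, 7)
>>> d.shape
(5,)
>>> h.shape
()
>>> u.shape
(11, 7)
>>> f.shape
(7, 31, 7, 5)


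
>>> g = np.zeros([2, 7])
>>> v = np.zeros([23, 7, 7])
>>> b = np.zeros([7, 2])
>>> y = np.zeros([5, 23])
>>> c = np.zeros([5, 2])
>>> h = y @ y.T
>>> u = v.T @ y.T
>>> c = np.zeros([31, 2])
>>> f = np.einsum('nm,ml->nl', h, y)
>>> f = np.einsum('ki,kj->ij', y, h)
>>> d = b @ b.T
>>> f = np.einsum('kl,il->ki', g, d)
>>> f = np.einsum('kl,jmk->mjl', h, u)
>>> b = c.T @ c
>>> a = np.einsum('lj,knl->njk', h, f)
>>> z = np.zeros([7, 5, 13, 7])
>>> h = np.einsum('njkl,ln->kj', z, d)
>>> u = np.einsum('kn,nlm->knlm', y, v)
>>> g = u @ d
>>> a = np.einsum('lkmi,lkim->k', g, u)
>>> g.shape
(5, 23, 7, 7)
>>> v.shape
(23, 7, 7)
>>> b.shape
(2, 2)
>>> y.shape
(5, 23)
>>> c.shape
(31, 2)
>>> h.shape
(13, 5)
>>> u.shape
(5, 23, 7, 7)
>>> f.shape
(7, 7, 5)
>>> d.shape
(7, 7)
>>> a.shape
(23,)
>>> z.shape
(7, 5, 13, 7)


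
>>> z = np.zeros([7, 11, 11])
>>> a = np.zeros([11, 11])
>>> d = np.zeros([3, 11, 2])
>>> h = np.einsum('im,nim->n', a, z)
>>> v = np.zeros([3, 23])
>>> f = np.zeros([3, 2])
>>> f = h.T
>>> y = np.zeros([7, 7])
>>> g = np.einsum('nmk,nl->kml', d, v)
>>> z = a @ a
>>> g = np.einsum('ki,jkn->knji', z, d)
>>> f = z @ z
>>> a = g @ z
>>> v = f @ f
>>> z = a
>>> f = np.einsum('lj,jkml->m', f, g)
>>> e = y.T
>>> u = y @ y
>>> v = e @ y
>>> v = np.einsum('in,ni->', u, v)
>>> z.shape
(11, 2, 3, 11)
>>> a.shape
(11, 2, 3, 11)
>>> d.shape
(3, 11, 2)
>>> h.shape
(7,)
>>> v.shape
()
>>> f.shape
(3,)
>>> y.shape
(7, 7)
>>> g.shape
(11, 2, 3, 11)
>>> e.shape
(7, 7)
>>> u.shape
(7, 7)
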